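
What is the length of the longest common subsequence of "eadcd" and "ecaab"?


LCS of "eadcd" and "ecaab"
DP table:
           e    c    a    a    b
      0    0    0    0    0    0
  e   0    1    1    1    1    1
  a   0    1    1    2    2    2
  d   0    1    1    2    2    2
  c   0    1    2    2    2    2
  d   0    1    2    2    2    2
LCS length = dp[5][5] = 2

2


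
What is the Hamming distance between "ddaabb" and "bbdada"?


Comparing "ddaabb" and "bbdada" position by position:
  Position 0: 'd' vs 'b' => differ
  Position 1: 'd' vs 'b' => differ
  Position 2: 'a' vs 'd' => differ
  Position 3: 'a' vs 'a' => same
  Position 4: 'b' vs 'd' => differ
  Position 5: 'b' vs 'a' => differ
Total differences (Hamming distance): 5

5


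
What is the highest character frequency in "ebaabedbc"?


Input: ebaabedbc
Character counts:
  'a': 2
  'b': 3
  'c': 1
  'd': 1
  'e': 2
Maximum frequency: 3

3


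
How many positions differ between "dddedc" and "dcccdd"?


Comparing "dddedc" and "dcccdd" position by position:
  Position 0: 'd' vs 'd' => same
  Position 1: 'd' vs 'c' => DIFFER
  Position 2: 'd' vs 'c' => DIFFER
  Position 3: 'e' vs 'c' => DIFFER
  Position 4: 'd' vs 'd' => same
  Position 5: 'c' vs 'd' => DIFFER
Positions that differ: 4

4


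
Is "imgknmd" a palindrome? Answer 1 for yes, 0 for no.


Input: imgknmd
Reversed: dmnkgmi
  Compare pos 0 ('i') with pos 6 ('d'): MISMATCH
  Compare pos 1 ('m') with pos 5 ('m'): match
  Compare pos 2 ('g') with pos 4 ('n'): MISMATCH
Result: not a palindrome

0


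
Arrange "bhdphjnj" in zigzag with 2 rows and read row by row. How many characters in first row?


Zigzag "bhdphjnj" into 2 rows:
Placing characters:
  'b' => row 0
  'h' => row 1
  'd' => row 0
  'p' => row 1
  'h' => row 0
  'j' => row 1
  'n' => row 0
  'j' => row 1
Rows:
  Row 0: "bdhn"
  Row 1: "hpjj"
First row length: 4

4


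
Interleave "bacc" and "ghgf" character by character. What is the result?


Interleaving "bacc" and "ghgf":
  Position 0: 'b' from first, 'g' from second => "bg"
  Position 1: 'a' from first, 'h' from second => "ah"
  Position 2: 'c' from first, 'g' from second => "cg"
  Position 3: 'c' from first, 'f' from second => "cf"
Result: bgahcgcf

bgahcgcf


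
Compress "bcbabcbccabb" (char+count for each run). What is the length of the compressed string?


Input: bcbabcbccabb
Runs:
  'b' x 1 => "b1"
  'c' x 1 => "c1"
  'b' x 1 => "b1"
  'a' x 1 => "a1"
  'b' x 1 => "b1"
  'c' x 1 => "c1"
  'b' x 1 => "b1"
  'c' x 2 => "c2"
  'a' x 1 => "a1"
  'b' x 2 => "b2"
Compressed: "b1c1b1a1b1c1b1c2a1b2"
Compressed length: 20

20


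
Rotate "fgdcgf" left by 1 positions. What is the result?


Input: "fgdcgf", rotate left by 1
First 1 characters: "f"
Remaining characters: "gdcgf"
Concatenate remaining + first: "gdcgf" + "f" = "gdcgff"

gdcgff


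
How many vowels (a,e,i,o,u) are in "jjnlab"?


Input: jjnlab
Checking each character:
  'j' at position 0: consonant
  'j' at position 1: consonant
  'n' at position 2: consonant
  'l' at position 3: consonant
  'a' at position 4: vowel (running total: 1)
  'b' at position 5: consonant
Total vowels: 1

1


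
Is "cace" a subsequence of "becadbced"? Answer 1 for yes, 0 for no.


Check if "cace" is a subsequence of "becadbced"
Greedy scan:
  Position 0 ('b'): no match needed
  Position 1 ('e'): no match needed
  Position 2 ('c'): matches sub[0] = 'c'
  Position 3 ('a'): matches sub[1] = 'a'
  Position 4 ('d'): no match needed
  Position 5 ('b'): no match needed
  Position 6 ('c'): matches sub[2] = 'c'
  Position 7 ('e'): matches sub[3] = 'e'
  Position 8 ('d'): no match needed
All 4 characters matched => is a subsequence

1


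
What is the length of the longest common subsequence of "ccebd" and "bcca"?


LCS of "ccebd" and "bcca"
DP table:
           b    c    c    a
      0    0    0    0    0
  c   0    0    1    1    1
  c   0    0    1    2    2
  e   0    0    1    2    2
  b   0    1    1    2    2
  d   0    1    1    2    2
LCS length = dp[5][4] = 2

2


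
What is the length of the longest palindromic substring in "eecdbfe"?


Input: "eecdbfe"
Checking substrings for palindromes:
  [0:2] "ee" (len 2) => palindrome
Longest palindromic substring: "ee" with length 2

2


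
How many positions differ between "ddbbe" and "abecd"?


Comparing "ddbbe" and "abecd" position by position:
  Position 0: 'd' vs 'a' => DIFFER
  Position 1: 'd' vs 'b' => DIFFER
  Position 2: 'b' vs 'e' => DIFFER
  Position 3: 'b' vs 'c' => DIFFER
  Position 4: 'e' vs 'd' => DIFFER
Positions that differ: 5

5


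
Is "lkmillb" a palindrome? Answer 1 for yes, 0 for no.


Input: lkmillb
Reversed: bllimkl
  Compare pos 0 ('l') with pos 6 ('b'): MISMATCH
  Compare pos 1 ('k') with pos 5 ('l'): MISMATCH
  Compare pos 2 ('m') with pos 4 ('l'): MISMATCH
Result: not a palindrome

0


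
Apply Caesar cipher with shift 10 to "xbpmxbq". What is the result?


Caesar cipher: shift "xbpmxbq" by 10
  'x' (pos 23) + 10 = pos 7 = 'h'
  'b' (pos 1) + 10 = pos 11 = 'l'
  'p' (pos 15) + 10 = pos 25 = 'z'
  'm' (pos 12) + 10 = pos 22 = 'w'
  'x' (pos 23) + 10 = pos 7 = 'h'
  'b' (pos 1) + 10 = pos 11 = 'l'
  'q' (pos 16) + 10 = pos 0 = 'a'
Result: hlzwhla

hlzwhla


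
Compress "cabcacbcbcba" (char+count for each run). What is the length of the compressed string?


Input: cabcacbcbcba
Runs:
  'c' x 1 => "c1"
  'a' x 1 => "a1"
  'b' x 1 => "b1"
  'c' x 1 => "c1"
  'a' x 1 => "a1"
  'c' x 1 => "c1"
  'b' x 1 => "b1"
  'c' x 1 => "c1"
  'b' x 1 => "b1"
  'c' x 1 => "c1"
  'b' x 1 => "b1"
  'a' x 1 => "a1"
Compressed: "c1a1b1c1a1c1b1c1b1c1b1a1"
Compressed length: 24

24


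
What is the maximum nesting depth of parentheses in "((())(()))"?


Input: "((())(()))"
Tracking depth:
  Position 0 '(': depth becomes 1
  Position 1 '(': depth becomes 2
  Position 2 '(': depth becomes 3
  Position 3 ')': depth becomes 2
  Position 4 ')': depth becomes 1
  Position 5 '(': depth becomes 2
  Position 6 '(': depth becomes 3
  Position 7 ')': depth becomes 2
  Position 8 ')': depth becomes 1
  Position 9 ')': depth becomes 0
Maximum depth reached: 3

3


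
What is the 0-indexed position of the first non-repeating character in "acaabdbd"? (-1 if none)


Input: acaabdbd
Character frequencies:
  'a': 3
  'b': 2
  'c': 1
  'd': 2
Scanning left to right for freq == 1:
  Position 0 ('a'): freq=3, skip
  Position 1 ('c'): unique! => answer = 1

1


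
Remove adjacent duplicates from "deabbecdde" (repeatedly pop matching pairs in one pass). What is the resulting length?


Input: deabbecdde
Stack-based adjacent duplicate removal:
  Read 'd': push. Stack: d
  Read 'e': push. Stack: de
  Read 'a': push. Stack: dea
  Read 'b': push. Stack: deab
  Read 'b': matches stack top 'b' => pop. Stack: dea
  Read 'e': push. Stack: deae
  Read 'c': push. Stack: deaec
  Read 'd': push. Stack: deaecd
  Read 'd': matches stack top 'd' => pop. Stack: deaec
  Read 'e': push. Stack: deaece
Final stack: "deaece" (length 6)

6


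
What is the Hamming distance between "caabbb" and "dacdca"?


Comparing "caabbb" and "dacdca" position by position:
  Position 0: 'c' vs 'd' => differ
  Position 1: 'a' vs 'a' => same
  Position 2: 'a' vs 'c' => differ
  Position 3: 'b' vs 'd' => differ
  Position 4: 'b' vs 'c' => differ
  Position 5: 'b' vs 'a' => differ
Total differences (Hamming distance): 5

5


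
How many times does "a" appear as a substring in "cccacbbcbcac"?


Searching for "a" in "cccacbbcbcac"
Scanning each position:
  Position 0: "c" => no
  Position 1: "c" => no
  Position 2: "c" => no
  Position 3: "a" => MATCH
  Position 4: "c" => no
  Position 5: "b" => no
  Position 6: "b" => no
  Position 7: "c" => no
  Position 8: "b" => no
  Position 9: "c" => no
  Position 10: "a" => MATCH
  Position 11: "c" => no
Total occurrences: 2

2


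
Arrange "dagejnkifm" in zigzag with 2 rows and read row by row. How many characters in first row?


Zigzag "dagejnkifm" into 2 rows:
Placing characters:
  'd' => row 0
  'a' => row 1
  'g' => row 0
  'e' => row 1
  'j' => row 0
  'n' => row 1
  'k' => row 0
  'i' => row 1
  'f' => row 0
  'm' => row 1
Rows:
  Row 0: "dgjkf"
  Row 1: "aenim"
First row length: 5

5


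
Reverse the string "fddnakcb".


Input: fddnakcb
Reading characters right to left:
  Position 7: 'b'
  Position 6: 'c'
  Position 5: 'k'
  Position 4: 'a'
  Position 3: 'n'
  Position 2: 'd'
  Position 1: 'd'
  Position 0: 'f'
Reversed: bckanddf

bckanddf


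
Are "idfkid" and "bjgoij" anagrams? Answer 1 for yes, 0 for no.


Strings: "idfkid", "bjgoij"
Sorted first:  ddfiik
Sorted second: bgijjo
Differ at position 0: 'd' vs 'b' => not anagrams

0


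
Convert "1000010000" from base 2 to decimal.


Input: "1000010000" in base 2
Positional expansion:
  Digit '1' (value 1) x 2^9 = 512
  Digit '0' (value 0) x 2^8 = 0
  Digit '0' (value 0) x 2^7 = 0
  Digit '0' (value 0) x 2^6 = 0
  Digit '0' (value 0) x 2^5 = 0
  Digit '1' (value 1) x 2^4 = 16
  Digit '0' (value 0) x 2^3 = 0
  Digit '0' (value 0) x 2^2 = 0
  Digit '0' (value 0) x 2^1 = 0
  Digit '0' (value 0) x 2^0 = 0
Sum = 528

528


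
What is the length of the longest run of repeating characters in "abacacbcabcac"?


Input: "abacacbcabcac"
Scanning for longest run:
  Position 1 ('b'): new char, reset run to 1
  Position 2 ('a'): new char, reset run to 1
  Position 3 ('c'): new char, reset run to 1
  Position 4 ('a'): new char, reset run to 1
  Position 5 ('c'): new char, reset run to 1
  Position 6 ('b'): new char, reset run to 1
  Position 7 ('c'): new char, reset run to 1
  Position 8 ('a'): new char, reset run to 1
  Position 9 ('b'): new char, reset run to 1
  Position 10 ('c'): new char, reset run to 1
  Position 11 ('a'): new char, reset run to 1
  Position 12 ('c'): new char, reset run to 1
Longest run: 'a' with length 1

1


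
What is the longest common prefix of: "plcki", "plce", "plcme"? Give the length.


Words: plcki, plce, plcme
  Position 0: all 'p' => match
  Position 1: all 'l' => match
  Position 2: all 'c' => match
  Position 3: ('k', 'e', 'm') => mismatch, stop
LCP = "plc" (length 3)

3


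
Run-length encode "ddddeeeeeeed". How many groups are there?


Input: ddddeeeeeeed
Scanning for consecutive runs:
  Group 1: 'd' x 4 (positions 0-3)
  Group 2: 'e' x 7 (positions 4-10)
  Group 3: 'd' x 1 (positions 11-11)
Total groups: 3

3


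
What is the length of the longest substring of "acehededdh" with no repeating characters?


Input: "acehededdh"
Sliding window (track last position of each char):
  Position 0 ('a'): window [0,0] length 1 -- new best
  Position 1 ('c'): window [0,1] length 2 -- new best
  Position 2 ('e'): window [0,2] length 3 -- new best
  Position 3 ('h'): window [0,3] length 4 -- new best
  Position 4 ('e'): repeat (last at 2), move window start to 3
  Position 4 ('e'): window [3,4] length 2
  Position 5 ('d'): window [3,5] length 3
  Position 6 ('e'): repeat (last at 4), move window start to 5
  Position 6 ('e'): window [5,6] length 2
  Position 7 ('d'): repeat (last at 5), move window start to 6
  Position 7 ('d'): window [6,7] length 2
  Position 8 ('d'): repeat (last at 7), move window start to 8
  Position 8 ('d'): window [8,8] length 1
  Position 9 ('h'): window [8,9] length 2
Longest substring with no repeats: "aceh" with length 4

4


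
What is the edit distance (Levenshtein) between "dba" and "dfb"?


Computing edit distance: "dba" -> "dfb"
DP table:
           d    f    b
      0    1    2    3
  d   1    0    1    2
  b   2    1    1    1
  a   3    2    2    2
Edit distance = dp[3][3] = 2

2


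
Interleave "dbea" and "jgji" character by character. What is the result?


Interleaving "dbea" and "jgji":
  Position 0: 'd' from first, 'j' from second => "dj"
  Position 1: 'b' from first, 'g' from second => "bg"
  Position 2: 'e' from first, 'j' from second => "ej"
  Position 3: 'a' from first, 'i' from second => "ai"
Result: djbgejai

djbgejai


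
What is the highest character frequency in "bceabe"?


Input: bceabe
Character counts:
  'a': 1
  'b': 2
  'c': 1
  'e': 2
Maximum frequency: 2

2


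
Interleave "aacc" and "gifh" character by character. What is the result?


Interleaving "aacc" and "gifh":
  Position 0: 'a' from first, 'g' from second => "ag"
  Position 1: 'a' from first, 'i' from second => "ai"
  Position 2: 'c' from first, 'f' from second => "cf"
  Position 3: 'c' from first, 'h' from second => "ch"
Result: agaicfch

agaicfch


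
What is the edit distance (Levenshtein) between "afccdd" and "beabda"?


Computing edit distance: "afccdd" -> "beabda"
DP table:
           b    e    a    b    d    a
      0    1    2    3    4    5    6
  a   1    1    2    2    3    4    5
  f   2    2    2    3    3    4    5
  c   3    3    3    3    4    4    5
  c   4    4    4    4    4    5    5
  d   5    5    5    5    5    4    5
  d   6    6    6    6    6    5    5
Edit distance = dp[6][6] = 5

5


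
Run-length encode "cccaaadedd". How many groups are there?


Input: cccaaadedd
Scanning for consecutive runs:
  Group 1: 'c' x 3 (positions 0-2)
  Group 2: 'a' x 3 (positions 3-5)
  Group 3: 'd' x 1 (positions 6-6)
  Group 4: 'e' x 1 (positions 7-7)
  Group 5: 'd' x 2 (positions 8-9)
Total groups: 5

5


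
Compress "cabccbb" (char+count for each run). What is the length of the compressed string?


Input: cabccbb
Runs:
  'c' x 1 => "c1"
  'a' x 1 => "a1"
  'b' x 1 => "b1"
  'c' x 2 => "c2"
  'b' x 2 => "b2"
Compressed: "c1a1b1c2b2"
Compressed length: 10

10


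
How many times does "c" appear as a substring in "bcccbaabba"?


Searching for "c" in "bcccbaabba"
Scanning each position:
  Position 0: "b" => no
  Position 1: "c" => MATCH
  Position 2: "c" => MATCH
  Position 3: "c" => MATCH
  Position 4: "b" => no
  Position 5: "a" => no
  Position 6: "a" => no
  Position 7: "b" => no
  Position 8: "b" => no
  Position 9: "a" => no
Total occurrences: 3

3


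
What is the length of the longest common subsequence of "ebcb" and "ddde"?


LCS of "ebcb" and "ddde"
DP table:
           d    d    d    e
      0    0    0    0    0
  e   0    0    0    0    1
  b   0    0    0    0    1
  c   0    0    0    0    1
  b   0    0    0    0    1
LCS length = dp[4][4] = 1

1


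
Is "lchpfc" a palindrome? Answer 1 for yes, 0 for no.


Input: lchpfc
Reversed: cfphcl
  Compare pos 0 ('l') with pos 5 ('c'): MISMATCH
  Compare pos 1 ('c') with pos 4 ('f'): MISMATCH
  Compare pos 2 ('h') with pos 3 ('p'): MISMATCH
Result: not a palindrome

0


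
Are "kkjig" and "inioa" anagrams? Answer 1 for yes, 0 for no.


Strings: "kkjig", "inioa"
Sorted first:  gijkk
Sorted second: aiino
Differ at position 0: 'g' vs 'a' => not anagrams

0


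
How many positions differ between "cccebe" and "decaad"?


Comparing "cccebe" and "decaad" position by position:
  Position 0: 'c' vs 'd' => DIFFER
  Position 1: 'c' vs 'e' => DIFFER
  Position 2: 'c' vs 'c' => same
  Position 3: 'e' vs 'a' => DIFFER
  Position 4: 'b' vs 'a' => DIFFER
  Position 5: 'e' vs 'd' => DIFFER
Positions that differ: 5

5


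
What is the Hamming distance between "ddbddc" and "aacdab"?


Comparing "ddbddc" and "aacdab" position by position:
  Position 0: 'd' vs 'a' => differ
  Position 1: 'd' vs 'a' => differ
  Position 2: 'b' vs 'c' => differ
  Position 3: 'd' vs 'd' => same
  Position 4: 'd' vs 'a' => differ
  Position 5: 'c' vs 'b' => differ
Total differences (Hamming distance): 5

5


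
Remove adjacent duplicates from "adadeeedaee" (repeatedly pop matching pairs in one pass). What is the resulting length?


Input: adadeeedaee
Stack-based adjacent duplicate removal:
  Read 'a': push. Stack: a
  Read 'd': push. Stack: ad
  Read 'a': push. Stack: ada
  Read 'd': push. Stack: adad
  Read 'e': push. Stack: adade
  Read 'e': matches stack top 'e' => pop. Stack: adad
  Read 'e': push. Stack: adade
  Read 'd': push. Stack: adaded
  Read 'a': push. Stack: adadeda
  Read 'e': push. Stack: adadedae
  Read 'e': matches stack top 'e' => pop. Stack: adadeda
Final stack: "adadeda" (length 7)

7


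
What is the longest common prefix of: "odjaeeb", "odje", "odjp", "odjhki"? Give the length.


Words: odjaeeb, odje, odjp, odjhki
  Position 0: all 'o' => match
  Position 1: all 'd' => match
  Position 2: all 'j' => match
  Position 3: ('a', 'e', 'p', 'h') => mismatch, stop
LCP = "odj" (length 3)

3


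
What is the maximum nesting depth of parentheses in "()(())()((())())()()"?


Input: "()(())()((())())()()"
Tracking depth:
  Position 0 '(': depth becomes 1
  Position 1 ')': depth becomes 0
  Position 2 '(': depth becomes 1
  Position 3 '(': depth becomes 2
  Position 4 ')': depth becomes 1
  Position 5 ')': depth becomes 0
  Position 6 '(': depth becomes 1
  Position 7 ')': depth becomes 0
  Position 8 '(': depth becomes 1
  Position 9 '(': depth becomes 2
  Position 10 '(': depth becomes 3
  Position 11 ')': depth becomes 2
  Position 12 ')': depth becomes 1
  Position 13 '(': depth becomes 2
  Position 14 ')': depth becomes 1
  Position 15 ')': depth becomes 0
  Position 16 '(': depth becomes 1
  Position 17 ')': depth becomes 0
  Position 18 '(': depth becomes 1
  Position 19 ')': depth becomes 0
Maximum depth reached: 3

3


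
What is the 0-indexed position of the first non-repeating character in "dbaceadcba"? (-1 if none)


Input: dbaceadcba
Character frequencies:
  'a': 3
  'b': 2
  'c': 2
  'd': 2
  'e': 1
Scanning left to right for freq == 1:
  Position 0 ('d'): freq=2, skip
  Position 1 ('b'): freq=2, skip
  Position 2 ('a'): freq=3, skip
  Position 3 ('c'): freq=2, skip
  Position 4 ('e'): unique! => answer = 4

4


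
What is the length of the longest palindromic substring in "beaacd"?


Input: "beaacd"
Checking substrings for palindromes:
  [2:4] "aa" (len 2) => palindrome
Longest palindromic substring: "aa" with length 2

2


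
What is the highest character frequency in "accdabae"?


Input: accdabae
Character counts:
  'a': 3
  'b': 1
  'c': 2
  'd': 1
  'e': 1
Maximum frequency: 3

3


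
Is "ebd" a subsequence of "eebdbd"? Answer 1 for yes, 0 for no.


Check if "ebd" is a subsequence of "eebdbd"
Greedy scan:
  Position 0 ('e'): matches sub[0] = 'e'
  Position 1 ('e'): no match needed
  Position 2 ('b'): matches sub[1] = 'b'
  Position 3 ('d'): matches sub[2] = 'd'
  Position 4 ('b'): no match needed
  Position 5 ('d'): no match needed
All 3 characters matched => is a subsequence

1


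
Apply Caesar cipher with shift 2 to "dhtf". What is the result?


Caesar cipher: shift "dhtf" by 2
  'd' (pos 3) + 2 = pos 5 = 'f'
  'h' (pos 7) + 2 = pos 9 = 'j'
  't' (pos 19) + 2 = pos 21 = 'v'
  'f' (pos 5) + 2 = pos 7 = 'h'
Result: fjvh

fjvh


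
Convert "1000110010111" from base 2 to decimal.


Input: "1000110010111" in base 2
Positional expansion:
  Digit '1' (value 1) x 2^12 = 4096
  Digit '0' (value 0) x 2^11 = 0
  Digit '0' (value 0) x 2^10 = 0
  Digit '0' (value 0) x 2^9 = 0
  Digit '1' (value 1) x 2^8 = 256
  Digit '1' (value 1) x 2^7 = 128
  Digit '0' (value 0) x 2^6 = 0
  Digit '0' (value 0) x 2^5 = 0
  Digit '1' (value 1) x 2^4 = 16
  Digit '0' (value 0) x 2^3 = 0
  Digit '1' (value 1) x 2^2 = 4
  Digit '1' (value 1) x 2^1 = 2
  Digit '1' (value 1) x 2^0 = 1
Sum = 4503

4503


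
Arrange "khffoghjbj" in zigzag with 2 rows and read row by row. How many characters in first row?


Zigzag "khffoghjbj" into 2 rows:
Placing characters:
  'k' => row 0
  'h' => row 1
  'f' => row 0
  'f' => row 1
  'o' => row 0
  'g' => row 1
  'h' => row 0
  'j' => row 1
  'b' => row 0
  'j' => row 1
Rows:
  Row 0: "kfohb"
  Row 1: "hfgjj"
First row length: 5

5


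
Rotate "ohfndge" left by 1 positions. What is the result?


Input: "ohfndge", rotate left by 1
First 1 characters: "o"
Remaining characters: "hfndge"
Concatenate remaining + first: "hfndge" + "o" = "hfndgeo"

hfndgeo


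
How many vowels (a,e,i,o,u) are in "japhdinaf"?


Input: japhdinaf
Checking each character:
  'j' at position 0: consonant
  'a' at position 1: vowel (running total: 1)
  'p' at position 2: consonant
  'h' at position 3: consonant
  'd' at position 4: consonant
  'i' at position 5: vowel (running total: 2)
  'n' at position 6: consonant
  'a' at position 7: vowel (running total: 3)
  'f' at position 8: consonant
Total vowels: 3

3


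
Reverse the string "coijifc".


Input: coijifc
Reading characters right to left:
  Position 6: 'c'
  Position 5: 'f'
  Position 4: 'i'
  Position 3: 'j'
  Position 2: 'i'
  Position 1: 'o'
  Position 0: 'c'
Reversed: cfijioc

cfijioc


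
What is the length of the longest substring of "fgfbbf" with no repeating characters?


Input: "fgfbbf"
Sliding window (track last position of each char):
  Position 0 ('f'): window [0,0] length 1 -- new best
  Position 1 ('g'): window [0,1] length 2 -- new best
  Position 2 ('f'): repeat (last at 0), move window start to 1
  Position 2 ('f'): window [1,2] length 2
  Position 3 ('b'): window [1,3] length 3 -- new best
  Position 4 ('b'): repeat (last at 3), move window start to 4
  Position 4 ('b'): window [4,4] length 1
  Position 5 ('f'): window [4,5] length 2
Longest substring with no repeats: "gfb" with length 3

3


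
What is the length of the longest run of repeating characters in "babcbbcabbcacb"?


Input: "babcbbcabbcacb"
Scanning for longest run:
  Position 1 ('a'): new char, reset run to 1
  Position 2 ('b'): new char, reset run to 1
  Position 3 ('c'): new char, reset run to 1
  Position 4 ('b'): new char, reset run to 1
  Position 5 ('b'): continues run of 'b', length=2
  Position 6 ('c'): new char, reset run to 1
  Position 7 ('a'): new char, reset run to 1
  Position 8 ('b'): new char, reset run to 1
  Position 9 ('b'): continues run of 'b', length=2
  Position 10 ('c'): new char, reset run to 1
  Position 11 ('a'): new char, reset run to 1
  Position 12 ('c'): new char, reset run to 1
  Position 13 ('b'): new char, reset run to 1
Longest run: 'b' with length 2

2


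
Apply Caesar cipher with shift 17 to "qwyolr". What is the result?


Caesar cipher: shift "qwyolr" by 17
  'q' (pos 16) + 17 = pos 7 = 'h'
  'w' (pos 22) + 17 = pos 13 = 'n'
  'y' (pos 24) + 17 = pos 15 = 'p'
  'o' (pos 14) + 17 = pos 5 = 'f'
  'l' (pos 11) + 17 = pos 2 = 'c'
  'r' (pos 17) + 17 = pos 8 = 'i'
Result: hnpfci

hnpfci


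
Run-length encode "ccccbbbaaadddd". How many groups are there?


Input: ccccbbbaaadddd
Scanning for consecutive runs:
  Group 1: 'c' x 4 (positions 0-3)
  Group 2: 'b' x 3 (positions 4-6)
  Group 3: 'a' x 3 (positions 7-9)
  Group 4: 'd' x 4 (positions 10-13)
Total groups: 4

4


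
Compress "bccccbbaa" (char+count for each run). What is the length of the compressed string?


Input: bccccbbaa
Runs:
  'b' x 1 => "b1"
  'c' x 4 => "c4"
  'b' x 2 => "b2"
  'a' x 2 => "a2"
Compressed: "b1c4b2a2"
Compressed length: 8

8


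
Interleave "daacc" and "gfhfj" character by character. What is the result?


Interleaving "daacc" and "gfhfj":
  Position 0: 'd' from first, 'g' from second => "dg"
  Position 1: 'a' from first, 'f' from second => "af"
  Position 2: 'a' from first, 'h' from second => "ah"
  Position 3: 'c' from first, 'f' from second => "cf"
  Position 4: 'c' from first, 'j' from second => "cj"
Result: dgafahcfcj

dgafahcfcj


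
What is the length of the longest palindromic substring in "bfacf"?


Input: "bfacf"
Checking substrings for palindromes:
  No multi-char palindromic substrings found
Longest palindromic substring: "b" with length 1

1


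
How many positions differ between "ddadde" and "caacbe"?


Comparing "ddadde" and "caacbe" position by position:
  Position 0: 'd' vs 'c' => DIFFER
  Position 1: 'd' vs 'a' => DIFFER
  Position 2: 'a' vs 'a' => same
  Position 3: 'd' vs 'c' => DIFFER
  Position 4: 'd' vs 'b' => DIFFER
  Position 5: 'e' vs 'e' => same
Positions that differ: 4

4


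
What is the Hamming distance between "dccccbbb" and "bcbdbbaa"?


Comparing "dccccbbb" and "bcbdbbaa" position by position:
  Position 0: 'd' vs 'b' => differ
  Position 1: 'c' vs 'c' => same
  Position 2: 'c' vs 'b' => differ
  Position 3: 'c' vs 'd' => differ
  Position 4: 'c' vs 'b' => differ
  Position 5: 'b' vs 'b' => same
  Position 6: 'b' vs 'a' => differ
  Position 7: 'b' vs 'a' => differ
Total differences (Hamming distance): 6

6


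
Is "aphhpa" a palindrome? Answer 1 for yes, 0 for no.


Input: aphhpa
Reversed: aphhpa
  Compare pos 0 ('a') with pos 5 ('a'): match
  Compare pos 1 ('p') with pos 4 ('p'): match
  Compare pos 2 ('h') with pos 3 ('h'): match
Result: palindrome

1


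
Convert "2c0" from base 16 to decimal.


Input: "2c0" in base 16
Positional expansion:
  Digit '2' (value 2) x 16^2 = 512
  Digit 'c' (value 12) x 16^1 = 192
  Digit '0' (value 0) x 16^0 = 0
Sum = 704

704


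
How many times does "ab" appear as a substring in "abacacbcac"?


Searching for "ab" in "abacacbcac"
Scanning each position:
  Position 0: "ab" => MATCH
  Position 1: "ba" => no
  Position 2: "ac" => no
  Position 3: "ca" => no
  Position 4: "ac" => no
  Position 5: "cb" => no
  Position 6: "bc" => no
  Position 7: "ca" => no
  Position 8: "ac" => no
Total occurrences: 1

1


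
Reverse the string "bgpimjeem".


Input: bgpimjeem
Reading characters right to left:
  Position 8: 'm'
  Position 7: 'e'
  Position 6: 'e'
  Position 5: 'j'
  Position 4: 'm'
  Position 3: 'i'
  Position 2: 'p'
  Position 1: 'g'
  Position 0: 'b'
Reversed: meejmipgb

meejmipgb


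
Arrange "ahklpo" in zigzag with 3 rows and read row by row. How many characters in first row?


Zigzag "ahklpo" into 3 rows:
Placing characters:
  'a' => row 0
  'h' => row 1
  'k' => row 2
  'l' => row 1
  'p' => row 0
  'o' => row 1
Rows:
  Row 0: "ap"
  Row 1: "hlo"
  Row 2: "k"
First row length: 2

2


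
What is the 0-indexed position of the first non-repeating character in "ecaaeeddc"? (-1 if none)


Input: ecaaeeddc
Character frequencies:
  'a': 2
  'c': 2
  'd': 2
  'e': 3
Scanning left to right for freq == 1:
  Position 0 ('e'): freq=3, skip
  Position 1 ('c'): freq=2, skip
  Position 2 ('a'): freq=2, skip
  Position 3 ('a'): freq=2, skip
  Position 4 ('e'): freq=3, skip
  Position 5 ('e'): freq=3, skip
  Position 6 ('d'): freq=2, skip
  Position 7 ('d'): freq=2, skip
  Position 8 ('c'): freq=2, skip
  No unique character found => answer = -1

-1


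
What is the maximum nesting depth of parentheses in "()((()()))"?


Input: "()((()()))"
Tracking depth:
  Position 0 '(': depth becomes 1
  Position 1 ')': depth becomes 0
  Position 2 '(': depth becomes 1
  Position 3 '(': depth becomes 2
  Position 4 '(': depth becomes 3
  Position 5 ')': depth becomes 2
  Position 6 '(': depth becomes 3
  Position 7 ')': depth becomes 2
  Position 8 ')': depth becomes 1
  Position 9 ')': depth becomes 0
Maximum depth reached: 3

3


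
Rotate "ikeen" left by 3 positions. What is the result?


Input: "ikeen", rotate left by 3
First 3 characters: "ike"
Remaining characters: "en"
Concatenate remaining + first: "en" + "ike" = "enike"

enike


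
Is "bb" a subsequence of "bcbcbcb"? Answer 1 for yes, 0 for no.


Check if "bb" is a subsequence of "bcbcbcb"
Greedy scan:
  Position 0 ('b'): matches sub[0] = 'b'
  Position 1 ('c'): no match needed
  Position 2 ('b'): matches sub[1] = 'b'
  Position 3 ('c'): no match needed
  Position 4 ('b'): no match needed
  Position 5 ('c'): no match needed
  Position 6 ('b'): no match needed
All 2 characters matched => is a subsequence

1


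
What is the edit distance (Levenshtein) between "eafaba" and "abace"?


Computing edit distance: "eafaba" -> "abace"
DP table:
           a    b    a    c    e
      0    1    2    3    4    5
  e   1    1    2    3    4    4
  a   2    1    2    2    3    4
  f   3    2    2    3    3    4
  a   4    3    3    2    3    4
  b   5    4    3    3    3    4
  a   6    5    4    3    4    4
Edit distance = dp[6][5] = 4

4


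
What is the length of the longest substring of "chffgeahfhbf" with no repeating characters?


Input: "chffgeahfhbf"
Sliding window (track last position of each char):
  Position 0 ('c'): window [0,0] length 1 -- new best
  Position 1 ('h'): window [0,1] length 2 -- new best
  Position 2 ('f'): window [0,2] length 3 -- new best
  Position 3 ('f'): repeat (last at 2), move window start to 3
  Position 3 ('f'): window [3,3] length 1
  Position 4 ('g'): window [3,4] length 2
  Position 5 ('e'): window [3,5] length 3
  Position 6 ('a'): window [3,6] length 4 -- new best
  Position 7 ('h'): window [3,7] length 5 -- new best
  Position 8 ('f'): repeat (last at 3), move window start to 4
  Position 8 ('f'): window [4,8] length 5
  Position 9 ('h'): repeat (last at 7), move window start to 8
  Position 9 ('h'): window [8,9] length 2
  Position 10 ('b'): window [8,10] length 3
  Position 11 ('f'): repeat (last at 8), move window start to 9
  Position 11 ('f'): window [9,11] length 3
Longest substring with no repeats: "fgeah" with length 5

5


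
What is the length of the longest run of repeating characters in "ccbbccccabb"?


Input: "ccbbccccabb"
Scanning for longest run:
  Position 1 ('c'): continues run of 'c', length=2
  Position 2 ('b'): new char, reset run to 1
  Position 3 ('b'): continues run of 'b', length=2
  Position 4 ('c'): new char, reset run to 1
  Position 5 ('c'): continues run of 'c', length=2
  Position 6 ('c'): continues run of 'c', length=3
  Position 7 ('c'): continues run of 'c', length=4
  Position 8 ('a'): new char, reset run to 1
  Position 9 ('b'): new char, reset run to 1
  Position 10 ('b'): continues run of 'b', length=2
Longest run: 'c' with length 4

4


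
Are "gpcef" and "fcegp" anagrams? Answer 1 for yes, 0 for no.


Strings: "gpcef", "fcegp"
Sorted first:  cefgp
Sorted second: cefgp
Sorted forms match => anagrams

1


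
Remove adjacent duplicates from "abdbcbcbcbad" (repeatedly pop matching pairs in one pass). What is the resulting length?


Input: abdbcbcbcbad
Stack-based adjacent duplicate removal:
  Read 'a': push. Stack: a
  Read 'b': push. Stack: ab
  Read 'd': push. Stack: abd
  Read 'b': push. Stack: abdb
  Read 'c': push. Stack: abdbc
  Read 'b': push. Stack: abdbcb
  Read 'c': push. Stack: abdbcbc
  Read 'b': push. Stack: abdbcbcb
  Read 'c': push. Stack: abdbcbcbc
  Read 'b': push. Stack: abdbcbcbcb
  Read 'a': push. Stack: abdbcbcbcba
  Read 'd': push. Stack: abdbcbcbcbad
Final stack: "abdbcbcbcbad" (length 12)

12


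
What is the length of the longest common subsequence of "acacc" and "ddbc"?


LCS of "acacc" and "ddbc"
DP table:
           d    d    b    c
      0    0    0    0    0
  a   0    0    0    0    0
  c   0    0    0    0    1
  a   0    0    0    0    1
  c   0    0    0    0    1
  c   0    0    0    0    1
LCS length = dp[5][4] = 1

1


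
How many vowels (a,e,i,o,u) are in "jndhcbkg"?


Input: jndhcbkg
Checking each character:
  'j' at position 0: consonant
  'n' at position 1: consonant
  'd' at position 2: consonant
  'h' at position 3: consonant
  'c' at position 4: consonant
  'b' at position 5: consonant
  'k' at position 6: consonant
  'g' at position 7: consonant
Total vowels: 0

0


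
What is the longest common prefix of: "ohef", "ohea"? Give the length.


Words: ohef, ohea
  Position 0: all 'o' => match
  Position 1: all 'h' => match
  Position 2: all 'e' => match
  Position 3: ('f', 'a') => mismatch, stop
LCP = "ohe" (length 3)

3


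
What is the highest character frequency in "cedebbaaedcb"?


Input: cedebbaaedcb
Character counts:
  'a': 2
  'b': 3
  'c': 2
  'd': 2
  'e': 3
Maximum frequency: 3

3


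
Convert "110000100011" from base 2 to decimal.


Input: "110000100011" in base 2
Positional expansion:
  Digit '1' (value 1) x 2^11 = 2048
  Digit '1' (value 1) x 2^10 = 1024
  Digit '0' (value 0) x 2^9 = 0
  Digit '0' (value 0) x 2^8 = 0
  Digit '0' (value 0) x 2^7 = 0
  Digit '0' (value 0) x 2^6 = 0
  Digit '1' (value 1) x 2^5 = 32
  Digit '0' (value 0) x 2^4 = 0
  Digit '0' (value 0) x 2^3 = 0
  Digit '0' (value 0) x 2^2 = 0
  Digit '1' (value 1) x 2^1 = 2
  Digit '1' (value 1) x 2^0 = 1
Sum = 3107

3107


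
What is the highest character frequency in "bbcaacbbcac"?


Input: bbcaacbbcac
Character counts:
  'a': 3
  'b': 4
  'c': 4
Maximum frequency: 4

4


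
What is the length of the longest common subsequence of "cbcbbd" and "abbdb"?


LCS of "cbcbbd" and "abbdb"
DP table:
           a    b    b    d    b
      0    0    0    0    0    0
  c   0    0    0    0    0    0
  b   0    0    1    1    1    1
  c   0    0    1    1    1    1
  b   0    0    1    2    2    2
  b   0    0    1    2    2    3
  d   0    0    1    2    3    3
LCS length = dp[6][5] = 3

3


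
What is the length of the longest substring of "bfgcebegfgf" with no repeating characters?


Input: "bfgcebegfgf"
Sliding window (track last position of each char):
  Position 0 ('b'): window [0,0] length 1 -- new best
  Position 1 ('f'): window [0,1] length 2 -- new best
  Position 2 ('g'): window [0,2] length 3 -- new best
  Position 3 ('c'): window [0,3] length 4 -- new best
  Position 4 ('e'): window [0,4] length 5 -- new best
  Position 5 ('b'): repeat (last at 0), move window start to 1
  Position 5 ('b'): window [1,5] length 5
  Position 6 ('e'): repeat (last at 4), move window start to 5
  Position 6 ('e'): window [5,6] length 2
  Position 7 ('g'): window [5,7] length 3
  Position 8 ('f'): window [5,8] length 4
  Position 9 ('g'): repeat (last at 7), move window start to 8
  Position 9 ('g'): window [8,9] length 2
  Position 10 ('f'): repeat (last at 8), move window start to 9
  Position 10 ('f'): window [9,10] length 2
Longest substring with no repeats: "bfgce" with length 5

5


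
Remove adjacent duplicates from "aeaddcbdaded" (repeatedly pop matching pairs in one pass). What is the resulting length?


Input: aeaddcbdaded
Stack-based adjacent duplicate removal:
  Read 'a': push. Stack: a
  Read 'e': push. Stack: ae
  Read 'a': push. Stack: aea
  Read 'd': push. Stack: aead
  Read 'd': matches stack top 'd' => pop. Stack: aea
  Read 'c': push. Stack: aeac
  Read 'b': push. Stack: aeacb
  Read 'd': push. Stack: aeacbd
  Read 'a': push. Stack: aeacbda
  Read 'd': push. Stack: aeacbdad
  Read 'e': push. Stack: aeacbdade
  Read 'd': push. Stack: aeacbdaded
Final stack: "aeacbdaded" (length 10)

10


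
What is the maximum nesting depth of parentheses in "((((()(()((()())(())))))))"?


Input: "((((()(()((()())(())))))))"
Tracking depth:
  Position 0 '(': depth becomes 1
  Position 1 '(': depth becomes 2
  Position 2 '(': depth becomes 3
  Position 3 '(': depth becomes 4
  Position 4 '(': depth becomes 5
  Position 5 ')': depth becomes 4
  Position 6 '(': depth becomes 5
  Position 7 '(': depth becomes 6
  Position 8 ')': depth becomes 5
  Position 9 '(': depth becomes 6
  Position 10 '(': depth becomes 7
  Position 11 '(': depth becomes 8
  Position 12 ')': depth becomes 7
  Position 13 '(': depth becomes 8
  Position 14 ')': depth becomes 7
  Position 15 ')': depth becomes 6
  Position 16 '(': depth becomes 7
  Position 17 '(': depth becomes 8
  Position 18 ')': depth becomes 7
  Position 19 ')': depth becomes 6
  Position 20 ')': depth becomes 5
  Position 21 ')': depth becomes 4
  Position 22 ')': depth becomes 3
  Position 23 ')': depth becomes 2
  Position 24 ')': depth becomes 1
  Position 25 ')': depth becomes 0
Maximum depth reached: 8

8


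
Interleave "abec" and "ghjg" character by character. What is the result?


Interleaving "abec" and "ghjg":
  Position 0: 'a' from first, 'g' from second => "ag"
  Position 1: 'b' from first, 'h' from second => "bh"
  Position 2: 'e' from first, 'j' from second => "ej"
  Position 3: 'c' from first, 'g' from second => "cg"
Result: agbhejcg

agbhejcg


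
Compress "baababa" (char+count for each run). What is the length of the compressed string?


Input: baababa
Runs:
  'b' x 1 => "b1"
  'a' x 2 => "a2"
  'b' x 1 => "b1"
  'a' x 1 => "a1"
  'b' x 1 => "b1"
  'a' x 1 => "a1"
Compressed: "b1a2b1a1b1a1"
Compressed length: 12

12


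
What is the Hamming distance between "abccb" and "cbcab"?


Comparing "abccb" and "cbcab" position by position:
  Position 0: 'a' vs 'c' => differ
  Position 1: 'b' vs 'b' => same
  Position 2: 'c' vs 'c' => same
  Position 3: 'c' vs 'a' => differ
  Position 4: 'b' vs 'b' => same
Total differences (Hamming distance): 2

2


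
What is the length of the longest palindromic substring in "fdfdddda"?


Input: "fdfdddda"
Checking substrings for palindromes:
  [3:7] "dddd" (len 4) => palindrome
  [0:3] "fdf" (len 3) => palindrome
  [1:4] "dfd" (len 3) => palindrome
  [3:6] "ddd" (len 3) => palindrome
  [4:7] "ddd" (len 3) => palindrome
  [3:5] "dd" (len 2) => palindrome
Longest palindromic substring: "dddd" with length 4

4


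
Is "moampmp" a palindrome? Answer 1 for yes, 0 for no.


Input: moampmp
Reversed: pmpmaom
  Compare pos 0 ('m') with pos 6 ('p'): MISMATCH
  Compare pos 1 ('o') with pos 5 ('m'): MISMATCH
  Compare pos 2 ('a') with pos 4 ('p'): MISMATCH
Result: not a palindrome

0


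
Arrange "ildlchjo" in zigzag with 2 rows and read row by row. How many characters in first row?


Zigzag "ildlchjo" into 2 rows:
Placing characters:
  'i' => row 0
  'l' => row 1
  'd' => row 0
  'l' => row 1
  'c' => row 0
  'h' => row 1
  'j' => row 0
  'o' => row 1
Rows:
  Row 0: "idcj"
  Row 1: "llho"
First row length: 4

4


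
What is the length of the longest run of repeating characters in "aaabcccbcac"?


Input: "aaabcccbcac"
Scanning for longest run:
  Position 1 ('a'): continues run of 'a', length=2
  Position 2 ('a'): continues run of 'a', length=3
  Position 3 ('b'): new char, reset run to 1
  Position 4 ('c'): new char, reset run to 1
  Position 5 ('c'): continues run of 'c', length=2
  Position 6 ('c'): continues run of 'c', length=3
  Position 7 ('b'): new char, reset run to 1
  Position 8 ('c'): new char, reset run to 1
  Position 9 ('a'): new char, reset run to 1
  Position 10 ('c'): new char, reset run to 1
Longest run: 'a' with length 3

3


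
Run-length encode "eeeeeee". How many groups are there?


Input: eeeeeee
Scanning for consecutive runs:
  Group 1: 'e' x 7 (positions 0-6)
Total groups: 1

1


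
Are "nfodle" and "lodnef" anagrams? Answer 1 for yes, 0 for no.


Strings: "nfodle", "lodnef"
Sorted first:  deflno
Sorted second: deflno
Sorted forms match => anagrams

1


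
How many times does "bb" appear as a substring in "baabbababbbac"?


Searching for "bb" in "baabbababbbac"
Scanning each position:
  Position 0: "ba" => no
  Position 1: "aa" => no
  Position 2: "ab" => no
  Position 3: "bb" => MATCH
  Position 4: "ba" => no
  Position 5: "ab" => no
  Position 6: "ba" => no
  Position 7: "ab" => no
  Position 8: "bb" => MATCH
  Position 9: "bb" => MATCH
  Position 10: "ba" => no
  Position 11: "ac" => no
Total occurrences: 3

3


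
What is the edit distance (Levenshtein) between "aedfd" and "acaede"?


Computing edit distance: "aedfd" -> "acaede"
DP table:
           a    c    a    e    d    e
      0    1    2    3    4    5    6
  a   1    0    1    2    3    4    5
  e   2    1    1    2    2    3    4
  d   3    2    2    2    3    2    3
  f   4    3    3    3    3    3    3
  d   5    4    4    4    4    3    4
Edit distance = dp[5][6] = 4

4


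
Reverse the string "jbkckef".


Input: jbkckef
Reading characters right to left:
  Position 6: 'f'
  Position 5: 'e'
  Position 4: 'k'
  Position 3: 'c'
  Position 2: 'k'
  Position 1: 'b'
  Position 0: 'j'
Reversed: fekckbj

fekckbj


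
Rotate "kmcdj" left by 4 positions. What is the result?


Input: "kmcdj", rotate left by 4
First 4 characters: "kmcd"
Remaining characters: "j"
Concatenate remaining + first: "j" + "kmcd" = "jkmcd"

jkmcd


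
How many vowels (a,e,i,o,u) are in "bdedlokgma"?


Input: bdedlokgma
Checking each character:
  'b' at position 0: consonant
  'd' at position 1: consonant
  'e' at position 2: vowel (running total: 1)
  'd' at position 3: consonant
  'l' at position 4: consonant
  'o' at position 5: vowel (running total: 2)
  'k' at position 6: consonant
  'g' at position 7: consonant
  'm' at position 8: consonant
  'a' at position 9: vowel (running total: 3)
Total vowels: 3

3
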